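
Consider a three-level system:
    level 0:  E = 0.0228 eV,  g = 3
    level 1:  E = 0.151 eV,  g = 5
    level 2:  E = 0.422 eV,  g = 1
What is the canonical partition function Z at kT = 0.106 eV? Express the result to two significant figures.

Eᵢ/kT = 0.2151, 1.425, 3.981.
Z = Σ gᵢe^(−Eᵢ/kT) = 3·e^(−0.2151) + 5·e^(−1.425) + 1·e^(−3.981) = 2.419 + 1.203 + 0.01867 = 3.641.

Z = 3.6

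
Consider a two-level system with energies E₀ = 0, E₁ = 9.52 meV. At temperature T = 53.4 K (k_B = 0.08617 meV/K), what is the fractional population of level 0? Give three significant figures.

k_BT = 0.08617 × 53.4 K = 4.6015 meV.
Eᵢ/kT = 0, 2.0689.
Z = Σ e^(−Eᵢ/kT) = e^(−0) + e^(−2.0689) = 1.0000 + 0.12632 = 1.1263.
P₀ = e^(−E₀/kT) / Z = 1.0000/1.1263 = 0.888.

0.888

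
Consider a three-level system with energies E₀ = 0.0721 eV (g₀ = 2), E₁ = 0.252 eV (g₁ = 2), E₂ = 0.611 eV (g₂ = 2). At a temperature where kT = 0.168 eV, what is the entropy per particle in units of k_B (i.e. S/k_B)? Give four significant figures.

1.377

Eᵢ/kT = 0.429167, 1.50000, 3.63690.
Z = Σ gᵢe^(−Eᵢ/kT) = 2·e^(−0.429167) + 2·e^(−1.50000) + 2·e^(−3.63690) = 1.30210 + 0.446260 + 0.0526677 = 1.80103.
⟨E⟩ = Σ EᵢPᵢ = 0.132435 eV.
S/k_B = ln Z + ⟨E⟩/kT = ln(1.80103) + 0.132435/0.168 = 0.588359 + 0.788304 = 1.377.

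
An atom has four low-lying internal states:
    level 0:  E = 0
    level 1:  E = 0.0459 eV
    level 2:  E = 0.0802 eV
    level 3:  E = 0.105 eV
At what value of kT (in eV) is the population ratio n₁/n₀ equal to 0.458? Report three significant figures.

n₁/n₀ = exp[−(E₁−E₀)/kT] = 0.458.
⇒ (E₁−E₀)/kT = ln(1/0.458) = ln(2.1834) = 0.78088.
kT = 0.0459 eV / 0.78088 = 0.0588 eV.

0.0588 eV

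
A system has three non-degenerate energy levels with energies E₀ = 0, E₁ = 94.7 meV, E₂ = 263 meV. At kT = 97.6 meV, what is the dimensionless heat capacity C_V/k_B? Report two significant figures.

Eᵢ/kT = 0, 0.9703, 2.695.
Z = Σ e^(−Eᵢ/kT) = e^(−0) + e^(−0.9703) + e^(−2.695) = 1.000 + 0.3790 + 0.06754 = 1.447.
⟨E⟩ = 37.08 meV, ⟨E²⟩ = 5577 meV².
C_V/k_B = (⟨E²⟩ − ⟨E⟩²)/(kT)² = (5577 − 1375)/9526 = 0.44.

0.44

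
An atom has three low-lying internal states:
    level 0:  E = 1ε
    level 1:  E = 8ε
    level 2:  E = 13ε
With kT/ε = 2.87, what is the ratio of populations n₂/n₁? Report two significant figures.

0.18

n₂/n₁ = exp[−(E₂−E₁)/kT] = exp(−(5ε)/(2.87ε)) = exp(-1.742) = 0.18.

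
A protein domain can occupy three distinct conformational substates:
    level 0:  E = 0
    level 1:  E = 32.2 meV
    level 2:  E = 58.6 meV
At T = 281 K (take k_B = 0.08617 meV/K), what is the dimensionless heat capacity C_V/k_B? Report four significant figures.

0.5549

k_BT = 0.08617 × 281 K = 24.2138 meV.
Eᵢ/kT = 0, 1.32982, 2.42011.
Z = Σ e^(−Eᵢ/kT) = e^(−0) + e^(−1.32982) + e^(−2.42011) = 1.00000 + 0.264525 + 0.0889118 = 1.35344.
⟨E⟩ = 10.1430 meV, ⟨E²⟩ = 428.234 meV².
C_V/k_B = (⟨E²⟩ − ⟨E⟩²)/(kT)² = (428.234 − 102.880)/586.308 = 0.5549.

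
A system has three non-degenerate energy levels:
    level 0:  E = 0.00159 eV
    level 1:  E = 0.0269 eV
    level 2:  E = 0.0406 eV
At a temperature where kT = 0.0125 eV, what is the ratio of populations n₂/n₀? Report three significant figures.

n₂/n₀ = exp[−(E₂−E₀)/kT] = exp(−(0.03901 eV)/(0.0125 eV)) = exp(-3.1208) = 0.0441.

0.0441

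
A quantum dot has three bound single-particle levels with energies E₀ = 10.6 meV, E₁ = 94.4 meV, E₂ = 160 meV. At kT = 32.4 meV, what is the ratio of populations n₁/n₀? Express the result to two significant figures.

0.075

n₁/n₀ = exp[−(E₁−E₀)/kT] = exp(−(83.8 meV)/(32.4 meV)) = exp(-2.586) = 0.075.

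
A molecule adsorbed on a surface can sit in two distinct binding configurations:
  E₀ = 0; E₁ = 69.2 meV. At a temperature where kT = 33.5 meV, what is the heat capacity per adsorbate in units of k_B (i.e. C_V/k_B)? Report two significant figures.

Eᵢ/kT = 0, 2.066.
Z = Σ e^(−Eᵢ/kT) = e^(−0) + e^(−2.066) = 1.000 + 0.1267 = 1.127.
⟨E⟩ = 7.780 meV, ⟨E²⟩ = 538.4 meV².
C_V/k_B = (⟨E²⟩ − ⟨E⟩²)/(kT)² = (538.4 − 60.53)/1122 = 0.43.

0.43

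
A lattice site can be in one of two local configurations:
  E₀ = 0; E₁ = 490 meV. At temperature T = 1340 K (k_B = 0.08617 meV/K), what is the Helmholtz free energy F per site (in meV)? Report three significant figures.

k_BT = 0.08617 × 1340 K = 115.47 meV.
Eᵢ/kT = 0, 4.2435.
Z = Σ e^(−Eᵢ/kT) = e^(−0) + e^(−4.2435) = 1.0000 + 0.014357 = 1.0144.
F = −kT ln Z = −115.47 × ln(1.0144) = −115.47 × 0.014297 = -1.65 meV.

-1.65 meV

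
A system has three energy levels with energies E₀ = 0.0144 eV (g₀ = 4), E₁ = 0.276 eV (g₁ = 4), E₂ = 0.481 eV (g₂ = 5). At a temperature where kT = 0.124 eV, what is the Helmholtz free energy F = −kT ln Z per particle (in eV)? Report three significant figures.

-0.175 eV

Eᵢ/kT = 0.11613, 2.2258, 3.8790.
Z = Σ gᵢe^(−Eᵢ/kT) = 4·e^(−0.11613) + 4·e^(−2.2258) + 5·e^(−3.8790) = 3.5614 + 0.43192 + 0.10336 = 4.0967.
F = −kT ln Z = −0.124 × ln(4.0967) = −0.124 × 1.4102 = -0.175 eV.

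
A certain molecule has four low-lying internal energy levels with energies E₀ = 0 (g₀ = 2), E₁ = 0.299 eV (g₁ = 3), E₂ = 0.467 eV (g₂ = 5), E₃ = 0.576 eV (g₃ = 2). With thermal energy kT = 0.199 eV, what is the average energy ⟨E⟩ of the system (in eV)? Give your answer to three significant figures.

0.149 eV

Eᵢ/kT = 0, 1.5025, 2.3467, 2.8945.
Z = Σ gᵢe^(−Eᵢ/kT) = 2·e^(−0) + 3·e^(−1.5025) + 5·e^(−2.3467) + 2·e^(−2.8945) = 2.0000 + 0.66772 + 0.47842 + 0.11065 = 3.2568.
⟨E⟩ = Σ Eᵢ gᵢe^(−Eᵢ/kT) / Z = (0·2.0000 + 0.299·0.66772 + 0.467·0.47842 + 0.576·0.11065) / 3.2568 = 0.149 eV.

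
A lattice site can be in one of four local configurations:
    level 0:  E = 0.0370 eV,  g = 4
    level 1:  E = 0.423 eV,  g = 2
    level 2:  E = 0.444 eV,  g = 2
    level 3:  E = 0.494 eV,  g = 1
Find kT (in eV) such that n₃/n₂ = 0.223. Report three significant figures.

0.0619 eV

n₃/n₂ = (g₃/g₂) exp[−(E₃−E₂)/kT] = 0.223.
⇒ (E₃−E₂)/kT = ln((1/2)/0.223) = ln(2.2422) = 0.80746.
kT = 0.050 eV / 0.80746 = 0.0619 eV.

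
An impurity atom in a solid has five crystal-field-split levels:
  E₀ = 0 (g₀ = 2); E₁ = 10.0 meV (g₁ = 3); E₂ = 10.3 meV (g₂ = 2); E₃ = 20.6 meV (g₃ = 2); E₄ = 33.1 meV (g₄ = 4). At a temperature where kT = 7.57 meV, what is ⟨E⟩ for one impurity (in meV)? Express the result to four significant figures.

5.055 meV

Eᵢ/kT = 0, 1.32100, 1.36063, 2.72127, 4.37252.
Z = Σ gᵢe^(−Eᵢ/kT) = 2·e^(−0) + 3·e^(−1.32100) + 2·e^(−1.36063) + 2·e^(−2.72127) + 4·e^(−4.37252) = 2.00000 + 0.800605 + 0.512998 + 0.131582 + 0.0504776 = 3.49566.
⟨E⟩ = Σ Eᵢ gᵢe^(−Eᵢ/kT) / Z = (0·2.00000 + 10.0·0.800605 + 10.3·0.512998 + 20.6·0.131582 + 33.1·0.0504776) / 3.49566 = 5.055 meV.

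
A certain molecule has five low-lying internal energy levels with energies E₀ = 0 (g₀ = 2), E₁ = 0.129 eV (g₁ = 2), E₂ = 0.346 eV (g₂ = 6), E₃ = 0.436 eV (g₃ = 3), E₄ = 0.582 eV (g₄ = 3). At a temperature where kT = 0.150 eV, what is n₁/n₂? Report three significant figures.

n₁/n₂ = (g₁/g₂) exp[−(E₁−E₂)/kT] = (2/6) × exp(−(-0.217 eV)/(0.150 eV)) = (2/6) × exp(1.4467) = 1.42.

1.42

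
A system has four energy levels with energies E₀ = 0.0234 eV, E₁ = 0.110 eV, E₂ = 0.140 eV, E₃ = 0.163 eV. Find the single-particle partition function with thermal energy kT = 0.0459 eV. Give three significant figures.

Z = 0.768

Eᵢ/kT = 0.50980, 2.3965, 3.0501, 3.5512.
Z = Σ e^(−Eᵢ/kT) = e^(−0.50980) + e^(−2.3965) + e^(−3.0501) + e^(−3.5512) = 0.60062 + 0.091036 + 0.047354 + 0.028690 = 0.76770.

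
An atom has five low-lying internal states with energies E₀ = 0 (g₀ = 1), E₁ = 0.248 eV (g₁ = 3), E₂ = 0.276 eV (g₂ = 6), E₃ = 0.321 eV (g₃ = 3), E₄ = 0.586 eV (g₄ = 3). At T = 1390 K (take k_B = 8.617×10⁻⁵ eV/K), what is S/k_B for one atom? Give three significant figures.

k_BT = 8.617×10⁻⁵ × 1390 K = 0.11978 eV.
Eᵢ/kT = 0, 2.0705, 2.3042, 2.6799, 4.8923.
Z = Σ gᵢe^(−Eᵢ/kT) = 1·e^(−0) + 3·e^(−2.0705) + 6·e^(−2.3042) + 3·e^(−2.6799) + 3·e^(−4.8923) = 1.0000 + 0.37837 + 0.59903 + 0.20571 + 0.022512 = 2.2056.
⟨E⟩ = Σ EᵢPᵢ = 0.15342 eV.
S/k_B = ln Z + ⟨E⟩/kT = ln(2.2056) + 0.15342/0.11978 = 0.79100 + 1.2808 = 2.07.

2.07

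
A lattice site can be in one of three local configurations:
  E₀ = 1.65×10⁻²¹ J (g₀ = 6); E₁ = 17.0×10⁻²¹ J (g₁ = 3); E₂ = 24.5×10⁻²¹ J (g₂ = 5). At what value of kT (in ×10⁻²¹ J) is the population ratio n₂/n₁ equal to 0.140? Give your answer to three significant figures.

n₂/n₁ = (g₂/g₁) exp[−(E₂−E₁)/kT] = 0.140.
⇒ (E₂−E₁)/kT = ln((5/3)/0.140) = ln(11.905) = 2.4770.
kT = 7.5 ×10⁻²¹ J / 2.4770 = 3.03 ×10⁻²¹ J.

3.03 ×10⁻²¹ J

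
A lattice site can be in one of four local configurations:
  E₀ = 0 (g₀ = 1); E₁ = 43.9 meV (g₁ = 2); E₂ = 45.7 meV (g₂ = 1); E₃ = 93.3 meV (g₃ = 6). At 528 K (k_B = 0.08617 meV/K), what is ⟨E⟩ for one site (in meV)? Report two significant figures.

k_BT = 0.08617 × 528 K = 45.50 meV.
Eᵢ/kT = 0, 0.9648, 1.004, 2.051.
Z = Σ gᵢe^(−Eᵢ/kT) = 1·e^(−0) + 2·e^(−0.9648) + 1·e^(−1.004) + 6·e^(−2.051) = 1.000 + 0.7621 + 0.3664 + 0.7716 = 2.900.
⟨E⟩ = Σ Eᵢ gᵢe^(−Eᵢ/kT) / Z = (0·1.000 + 43.9·0.7621 + 45.7·0.3664 + 93.3·0.7716) / 2.900 = 42 meV.

42 meV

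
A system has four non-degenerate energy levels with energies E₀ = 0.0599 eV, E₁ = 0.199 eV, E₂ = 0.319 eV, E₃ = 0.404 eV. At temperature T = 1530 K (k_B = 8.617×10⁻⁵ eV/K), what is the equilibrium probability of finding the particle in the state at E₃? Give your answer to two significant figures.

0.047

k_BT = 8.617×10⁻⁵ × 1530 K = 0.1318 eV.
Eᵢ/kT = 0.4545, 1.510, 2.420, 3.065.
Z = Σ e^(−Eᵢ/kT) = e^(−0.4545) + e^(−1.510) + e^(−2.420) + e^(−3.065) = 0.6348 + 0.2209 + 0.08892 + 0.04665 = 0.9913.
P₃ = e^(−E₃/kT) / Z = 0.04665/0.9913 = 0.047.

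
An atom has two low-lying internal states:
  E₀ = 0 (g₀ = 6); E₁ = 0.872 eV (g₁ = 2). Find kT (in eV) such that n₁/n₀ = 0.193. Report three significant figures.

1.60 eV

n₁/n₀ = (g₁/g₀) exp[−(E₁−E₀)/kT] = 0.193.
⇒ (E₁−E₀)/kT = ln((2/6)/0.193) = ln(1.7271) = 0.54644.
kT = 0.872 eV / 0.54644 = 1.60 eV.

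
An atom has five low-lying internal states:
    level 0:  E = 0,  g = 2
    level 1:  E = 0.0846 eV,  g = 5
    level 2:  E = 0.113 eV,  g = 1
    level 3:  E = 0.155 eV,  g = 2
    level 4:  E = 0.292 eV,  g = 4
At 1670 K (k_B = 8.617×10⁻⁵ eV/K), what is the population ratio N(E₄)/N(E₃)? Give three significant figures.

0.772

k_BT = 8.617×10⁻⁵ × 1670 K = 0.14390 eV.
n₄/n₃ = (g₄/g₃) exp[−(E₄−E₃)/kT] = (4/2) × exp(−(0.137 eV)/(0.14390 eV)) = (4/2) × exp(-0.95205) = 0.772.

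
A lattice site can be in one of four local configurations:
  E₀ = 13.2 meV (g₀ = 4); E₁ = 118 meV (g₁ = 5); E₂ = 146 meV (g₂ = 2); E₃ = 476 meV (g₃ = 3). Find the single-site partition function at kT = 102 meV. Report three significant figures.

Z = 5.59

Eᵢ/kT = 0.12941, 1.1569, 1.4314, 4.6667.
Z = Σ gᵢe^(−Eᵢ/kT) = 4·e^(−0.12941) + 5·e^(−1.1569) + 2·e^(−1.4314) + 3·e^(−4.6667) = 3.5145 + 1.5723 + 0.47795 + 0.028210 = 5.5930.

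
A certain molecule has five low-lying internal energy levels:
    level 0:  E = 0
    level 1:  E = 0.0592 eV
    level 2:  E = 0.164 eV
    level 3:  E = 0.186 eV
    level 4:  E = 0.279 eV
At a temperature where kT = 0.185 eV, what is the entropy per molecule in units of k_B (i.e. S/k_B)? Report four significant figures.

1.479

Eᵢ/kT = 0, 0.320000, 0.886486, 1.00541, 1.50811.
Z = Σ e^(−Eᵢ/kT) = e^(−0) + e^(−0.320000) + e^(−0.886486) + e^(−1.00541) + e^(−1.50811) = 1.00000 + 0.726149 + 0.412101 + 0.365895 + 0.221328 = 2.72547.
⟨E⟩ = Σ EᵢPᵢ = 0.0881975 eV.
S/k_B = ln Z + ⟨E⟩/kT = ln(2.72547) + 0.0881975/0.185 = 1.00264 + 0.476743 = 1.479.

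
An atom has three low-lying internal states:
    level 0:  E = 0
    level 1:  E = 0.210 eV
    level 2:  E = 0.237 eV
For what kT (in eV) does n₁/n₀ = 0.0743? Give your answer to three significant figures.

n₁/n₀ = exp[−(E₁−E₀)/kT] = 0.0743.
⇒ (E₁−E₀)/kT = ln(1/0.0743) = ln(13.459) = 2.5996.
kT = 0.210 eV / 2.5996 = 0.0808 eV.

0.0808 eV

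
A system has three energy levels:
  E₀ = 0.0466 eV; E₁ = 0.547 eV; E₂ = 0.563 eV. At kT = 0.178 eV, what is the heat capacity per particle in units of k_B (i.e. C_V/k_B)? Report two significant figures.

0.75

Eᵢ/kT = 0.2618, 3.073, 3.163.
Z = Σ e^(−Eᵢ/kT) = e^(−0.2618) + e^(−3.073) + e^(−3.163) = 0.7697 + 0.04628 + 0.04230 = 0.8583.
⟨E⟩ = 0.09903 eV, ⟨E²⟩ = 0.03370 eV².
C_V/k_B = (⟨E²⟩ − ⟨E⟩²)/(kT)² = (0.03370 − 0.009807)/0.03168 = 0.75.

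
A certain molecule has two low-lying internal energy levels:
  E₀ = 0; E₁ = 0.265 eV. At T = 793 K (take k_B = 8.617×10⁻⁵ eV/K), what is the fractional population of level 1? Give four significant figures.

0.02027

k_BT = 8.617×10⁻⁵ × 793 K = 0.0683328 eV.
Eᵢ/kT = 0, 3.87808.
Z = Σ e^(−Eᵢ/kT) = e^(−0) + e^(−3.87808) = 1.00000 + 0.0206905 = 1.02069.
P₁ = e^(−E₁/kT) / Z = 0.0206905/1.02069 = 0.02027.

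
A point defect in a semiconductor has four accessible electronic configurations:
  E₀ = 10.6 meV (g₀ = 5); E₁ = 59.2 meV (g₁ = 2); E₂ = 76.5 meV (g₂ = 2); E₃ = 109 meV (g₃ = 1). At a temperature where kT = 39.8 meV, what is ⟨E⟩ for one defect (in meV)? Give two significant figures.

Eᵢ/kT = 0.2663, 1.487, 1.922, 2.739.
Z = Σ gᵢe^(−Eᵢ/kT) = 5·e^(−0.2663) + 2·e^(−1.487) + 2·e^(−1.922) + 1·e^(−2.739) = 3.831 + 0.4521 + 0.2926 + 0.06463 = 4.640.
⟨E⟩ = Σ Eᵢ gᵢe^(−Eᵢ/kT) / Z = (10.6·3.831 + 59.2·0.4521 + 76.5·0.2926 + 109·0.06463) / 4.640 = 21 meV.

21 meV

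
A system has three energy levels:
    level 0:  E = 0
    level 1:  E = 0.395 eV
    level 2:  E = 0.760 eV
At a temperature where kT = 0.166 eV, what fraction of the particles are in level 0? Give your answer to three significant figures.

Eᵢ/kT = 0, 2.3795, 4.5783.
Z = Σ e^(−Eᵢ/kT) = e^(−0) + e^(−2.3795) + e^(−4.5783) = 1.0000 + 0.092597 + 0.010272 = 1.1029.
P₀ = e^(−E₀/kT) / Z = 1.0000/1.1029 = 0.907.

0.907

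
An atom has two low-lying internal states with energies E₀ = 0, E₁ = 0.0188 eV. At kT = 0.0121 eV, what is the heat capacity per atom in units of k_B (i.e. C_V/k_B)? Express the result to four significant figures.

0.3478

Eᵢ/kT = 0, 1.55372.
Z = Σ e^(−Eᵢ/kT) = e^(−0) + e^(−1.55372) = 1.00000 + 0.211460 = 1.21146.
⟨E⟩ = 0.00328153 eV, ⟨E²⟩ = 0.0000616929 eV².
C_V/k_B = (⟨E²⟩ − ⟨E⟩²)/(kT)² = (0.0000616929 − 0.0000107684)/0.000146410 = 0.3478.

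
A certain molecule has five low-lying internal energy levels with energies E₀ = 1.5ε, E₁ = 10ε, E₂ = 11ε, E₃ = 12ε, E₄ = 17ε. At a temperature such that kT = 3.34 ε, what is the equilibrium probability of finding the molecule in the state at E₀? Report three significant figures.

0.841

Eᵢ/kT = 0.44910, 2.9940, 3.2934, 3.5928, 5.0898.
Z = Σ e^(−Eᵢ/kT) = e^(−0.44910) + e^(−2.9940) + e^(−3.2934) + e^(−3.5928) + e^(−5.0898) = 0.63820 + 0.050087 + 0.037127 + 0.027521 + 0.0061593 = 0.75909.
P₀ = e^(−E₀/kT) / Z = 0.63820/0.75909 = 0.841.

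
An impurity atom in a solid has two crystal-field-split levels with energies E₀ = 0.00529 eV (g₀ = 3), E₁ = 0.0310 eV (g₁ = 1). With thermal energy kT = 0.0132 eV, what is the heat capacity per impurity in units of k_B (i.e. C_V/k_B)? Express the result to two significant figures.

Eᵢ/kT = 0.4008, 2.348.
Z = Σ gᵢe^(−Eᵢ/kT) = 3·e^(−0.4008) + 1·e^(−2.348) = 2.009 + 0.09556 = 2.105.
⟨E⟩ = 0.006456 eV, ⟨E²⟩ = 0.00007033 eV².
C_V/k_B = (⟨E²⟩ − ⟨E⟩²)/(kT)² = (0.00007033 − 0.00004168)/0.0001742 = 0.16.

0.16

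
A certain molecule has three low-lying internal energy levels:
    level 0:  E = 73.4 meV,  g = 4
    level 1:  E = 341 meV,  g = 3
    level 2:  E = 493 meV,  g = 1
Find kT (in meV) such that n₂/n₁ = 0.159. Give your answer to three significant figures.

205 meV

n₂/n₁ = (g₂/g₁) exp[−(E₂−E₁)/kT] = 0.159.
⇒ (E₂−E₁)/kT = ln((1/3)/0.159) = ln(2.0964) = 0.74022.
kT = 152 meV / 0.74022 = 205 meV.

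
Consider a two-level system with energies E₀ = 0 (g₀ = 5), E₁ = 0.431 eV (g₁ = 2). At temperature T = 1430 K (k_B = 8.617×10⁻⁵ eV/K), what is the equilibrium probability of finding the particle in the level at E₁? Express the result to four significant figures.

k_BT = 8.617×10⁻⁵ × 1430 K = 0.123223 eV.
Eᵢ/kT = 0, 3.49772.
Z = Σ gᵢe^(−Eᵢ/kT) = 5·e^(−0) + 2·e^(−3.49772) = 5.00000 + 0.0605326 = 5.06053.
P₁ = g₁ e^(−E₁/kT) / Z = 0.0605326/5.06053 = 0.01196.

0.01196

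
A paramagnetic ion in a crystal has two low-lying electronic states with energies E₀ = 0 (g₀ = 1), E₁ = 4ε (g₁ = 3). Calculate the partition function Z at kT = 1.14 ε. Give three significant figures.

Z = 1.09

Eᵢ/kT = 0, 3.5088.
Z = Σ gᵢe^(−Eᵢ/kT) = 1·e^(−0) + 3·e^(−3.5088) = 1.0000 + 0.089798 = 1.0898.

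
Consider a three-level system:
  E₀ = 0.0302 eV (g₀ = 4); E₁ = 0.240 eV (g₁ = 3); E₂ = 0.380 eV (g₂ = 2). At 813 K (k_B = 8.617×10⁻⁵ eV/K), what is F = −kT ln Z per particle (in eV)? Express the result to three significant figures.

-0.0697 eV

k_BT = 8.617×10⁻⁵ × 813 K = 0.070056 eV.
Eᵢ/kT = 0.43108, 3.4258, 5.4242.
Z = Σ gᵢe^(−Eᵢ/kT) = 4·e^(−0.43108) + 3·e^(−3.4258) + 2·e^(−5.4242) = 2.5992 + 0.097570 + 0.0088172 = 2.7056.
F = −kT ln Z = −0.070056 × ln(2.7056) = −0.070056 × 0.99532 = -0.0697 eV.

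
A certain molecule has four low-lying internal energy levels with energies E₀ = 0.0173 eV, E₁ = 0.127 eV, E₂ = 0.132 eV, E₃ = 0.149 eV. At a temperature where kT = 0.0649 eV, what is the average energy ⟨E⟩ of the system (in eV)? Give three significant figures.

Eᵢ/kT = 0.26656, 1.9569, 2.0339, 2.2958.
Z = Σ e^(−Eᵢ/kT) = e^(−0.26656) + e^(−1.9569) + e^(−2.0339) + e^(−2.2958) = 0.76601 + 0.14130 + 0.13082 + 0.10068 = 1.1388.
⟨E⟩ = Σ Eᵢ e^(−Eᵢ/kT) / Z = (0.0173·0.76601 + 0.127·0.14130 + 0.132·0.13082 + 0.149·0.10068) / 1.1388 = 0.0557 eV.

0.0557 eV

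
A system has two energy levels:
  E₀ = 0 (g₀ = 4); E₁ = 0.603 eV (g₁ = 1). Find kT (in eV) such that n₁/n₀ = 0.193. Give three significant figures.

2.33 eV

n₁/n₀ = (g₁/g₀) exp[−(E₁−E₀)/kT] = 0.193.
⇒ (E₁−E₀)/kT = ln((1/4)/0.193) = ln(1.2953) = 0.25874.
kT = 0.603 eV / 0.25874 = 2.33 eV.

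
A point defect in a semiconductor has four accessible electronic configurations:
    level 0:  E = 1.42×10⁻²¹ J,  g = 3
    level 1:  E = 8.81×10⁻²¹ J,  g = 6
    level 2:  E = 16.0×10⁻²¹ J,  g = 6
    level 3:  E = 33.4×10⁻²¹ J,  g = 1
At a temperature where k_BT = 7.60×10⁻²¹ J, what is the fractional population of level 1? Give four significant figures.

0.3681

Eᵢ/kT = 0.186842, 1.15921, 2.10526, 4.39474.
Z = Σ gᵢe^(−Eᵢ/kT) = 3·e^(−0.186842) + 6·e^(−1.15921) + 6·e^(−2.10526) + 1·e^(−4.39474) = 2.48872 + 1.88240 + 0.730884 + 0.0123421 = 5.11435.
P₁ = g₁ e^(−E₁/kT) / Z = 1.88240/5.11435 = 0.3681.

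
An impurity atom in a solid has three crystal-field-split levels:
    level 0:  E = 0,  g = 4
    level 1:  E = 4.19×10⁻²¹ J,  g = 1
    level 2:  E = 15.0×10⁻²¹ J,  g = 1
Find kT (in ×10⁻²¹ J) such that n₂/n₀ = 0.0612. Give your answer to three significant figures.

n₂/n₀ = (g₂/g₀) exp[−(E₂−E₀)/kT] = 0.0612.
⇒ (E₂−E₀)/kT = ln((1/4)/0.0612) = ln(4.0850) = 1.4073.
kT = 15.0 ×10⁻²¹ J / 1.4073 = 10.7 ×10⁻²¹ J.

10.7 ×10⁻²¹ J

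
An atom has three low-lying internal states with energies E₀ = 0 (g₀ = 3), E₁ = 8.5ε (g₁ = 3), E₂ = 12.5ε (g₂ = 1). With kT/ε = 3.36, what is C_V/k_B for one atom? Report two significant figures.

Eᵢ/kT = 0, 2.530, 3.720.
Z = Σ gᵢe^(−Eᵢ/kT) = 3·e^(−0) + 3·e^(−2.530) + 1·e^(−3.720) = 3.000 + 0.2390 + 0.02423 = 3.263.
⟨E⟩ = 0.7154 ε, ⟨E²⟩ = 6.452 ε².
C_V/k_B = (⟨E²⟩ − ⟨E⟩²)/(kT)² = (6.452 − 0.5118)/11.29 = 0.53.

0.53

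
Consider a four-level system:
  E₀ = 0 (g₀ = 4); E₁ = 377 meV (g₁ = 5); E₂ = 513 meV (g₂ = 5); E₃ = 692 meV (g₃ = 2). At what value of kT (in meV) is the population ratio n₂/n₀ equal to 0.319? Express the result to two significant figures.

n₂/n₀ = (g₂/g₀) exp[−(E₂−E₀)/kT] = 0.319.
⇒ (E₂−E₀)/kT = ln((5/4)/0.319) = ln(3.918) = 1.366.
kT = 513 meV / 1.366 = 380 meV.

380 meV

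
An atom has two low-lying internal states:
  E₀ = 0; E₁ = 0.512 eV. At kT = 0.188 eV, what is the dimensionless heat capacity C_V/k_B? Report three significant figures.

0.429

Eᵢ/kT = 0, 2.7234.
Z = Σ e^(−Eᵢ/kT) = e^(−0) + e^(−2.7234) = 1.0000 + 0.065651 = 1.0657.
⟨E⟩ = 0.031541 eV, ⟨E²⟩ = 0.016149 eV².
C_V/k_B = (⟨E²⟩ − ⟨E⟩²)/(kT)² = (0.016149 − 0.00099483)/0.035344 = 0.429.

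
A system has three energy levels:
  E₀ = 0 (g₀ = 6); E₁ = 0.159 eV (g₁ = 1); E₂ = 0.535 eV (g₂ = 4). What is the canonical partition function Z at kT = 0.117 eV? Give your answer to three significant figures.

Eᵢ/kT = 0, 1.3590, 4.5726.
Z = Σ gᵢe^(−Eᵢ/kT) = 6·e^(−0) + 1·e^(−1.3590) + 4·e^(−4.5726) = 6.0000 + 0.25692 + 0.041324 = 6.2982.

Z = 6.30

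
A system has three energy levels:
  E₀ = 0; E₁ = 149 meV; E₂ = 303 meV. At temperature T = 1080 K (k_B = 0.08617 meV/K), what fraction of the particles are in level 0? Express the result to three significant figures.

k_BT = 0.08617 × 1080 K = 93.064 meV.
Eᵢ/kT = 0, 1.6010, 3.2558.
Z = Σ e^(−Eᵢ/kT) = e^(−0) + e^(−1.6010) + e^(−3.2558) = 1.0000 + 0.20169 + 0.038550 = 1.2402.
P₀ = e^(−E₀/kT) / Z = 1.0000/1.2402 = 0.806.

0.806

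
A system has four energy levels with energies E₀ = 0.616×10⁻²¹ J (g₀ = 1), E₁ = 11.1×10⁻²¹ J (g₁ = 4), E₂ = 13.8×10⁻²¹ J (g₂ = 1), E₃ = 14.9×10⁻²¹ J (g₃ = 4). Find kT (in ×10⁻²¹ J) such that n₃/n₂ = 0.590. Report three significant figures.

n₃/n₂ = (g₃/g₂) exp[−(E₃−E₂)/kT] = 0.590.
⇒ (E₃−E₂)/kT = ln((4/1)/0.590) = ln(6.7797) = 1.9139.
kT = 1.1 ×10⁻²¹ J / 1.9139 = 0.575 ×10⁻²¹ J.

0.575 ×10⁻²¹ J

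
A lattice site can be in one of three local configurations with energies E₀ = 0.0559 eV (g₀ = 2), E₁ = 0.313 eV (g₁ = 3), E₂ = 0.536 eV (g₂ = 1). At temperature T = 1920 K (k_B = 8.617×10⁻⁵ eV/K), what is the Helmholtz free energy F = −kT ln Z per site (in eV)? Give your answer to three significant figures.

k_BT = 8.617×10⁻⁵ × 1920 K = 0.16545 eV.
Eᵢ/kT = 0.33787, 1.8918, 3.2396.
Z = Σ gᵢe^(−Eᵢ/kT) = 2·e^(−0.33787) + 3·e^(−1.8918) + 1·e^(−3.2396) = 1.4266 + 0.45240 + 0.039180 = 1.9182.
F = −kT ln Z = −0.16545 × ln(1.9182) = −0.16545 × 0.65139 = -0.108 eV.

-0.108 eV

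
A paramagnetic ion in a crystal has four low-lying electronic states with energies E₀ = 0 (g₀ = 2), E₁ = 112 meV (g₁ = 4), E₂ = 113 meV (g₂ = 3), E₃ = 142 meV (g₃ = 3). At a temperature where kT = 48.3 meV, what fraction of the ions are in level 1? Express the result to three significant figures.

Eᵢ/kT = 0, 2.3188, 2.3395, 2.9400.
Z = Σ gᵢe^(−Eᵢ/kT) = 2·e^(−0) + 4·e^(−2.3188) + 3·e^(−2.3395) + 3·e^(−2.9400) = 2.0000 + 0.39357 + 0.28913 + 0.15860 = 2.8413.
P₁ = g₁ e^(−E₁/kT) / Z = 0.39357/2.8413 = 0.139.

0.139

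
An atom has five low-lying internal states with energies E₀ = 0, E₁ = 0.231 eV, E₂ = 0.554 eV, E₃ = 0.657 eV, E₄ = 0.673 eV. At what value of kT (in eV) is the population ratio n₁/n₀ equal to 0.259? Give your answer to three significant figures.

n₁/n₀ = exp[−(E₁−E₀)/kT] = 0.259.
⇒ (E₁−E₀)/kT = ln(1/0.259) = ln(3.8610) = 1.3509.
kT = 0.231 eV / 1.3509 = 0.171 eV.

0.171 eV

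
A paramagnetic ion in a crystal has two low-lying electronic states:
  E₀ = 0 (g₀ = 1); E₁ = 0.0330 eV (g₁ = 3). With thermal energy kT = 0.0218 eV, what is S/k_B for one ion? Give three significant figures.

1.11

Eᵢ/kT = 0, 1.5138.
Z = Σ gᵢe^(−Eᵢ/kT) = 1·e^(−0) + 3·e^(−1.5138) = 1.0000 + 0.66022 = 1.6602.
⟨E⟩ = Σ EᵢPᵢ = 0.013123 eV.
S/k_B = ln Z + ⟨E⟩/kT = ln(1.6602) + 0.013123/0.0218 = 0.50694 + 0.60197 = 1.11.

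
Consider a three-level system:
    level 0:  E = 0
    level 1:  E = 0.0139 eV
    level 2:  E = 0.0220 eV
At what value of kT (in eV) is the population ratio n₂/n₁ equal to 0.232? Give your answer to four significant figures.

0.005544 eV

n₂/n₁ = exp[−(E₂−E₁)/kT] = 0.232.
⇒ (E₂−E₁)/kT = ln(1/0.232) = ln(4.31034) = 1.46102.
kT = 0.0081 eV / 1.46102 = 0.005544 eV.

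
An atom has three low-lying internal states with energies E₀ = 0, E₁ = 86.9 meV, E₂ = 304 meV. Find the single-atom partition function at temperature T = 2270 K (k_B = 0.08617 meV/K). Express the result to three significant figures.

k_BT = 0.08617 × 2270 K = 195.61 meV.
Eᵢ/kT = 0, 0.44425, 1.5541.
Z = Σ e^(−Eᵢ/kT) = e^(−0) + e^(−0.44425) + e^(−1.5541) = 1.0000 + 0.64131 + 0.21138 = 1.8527.

Z = 1.85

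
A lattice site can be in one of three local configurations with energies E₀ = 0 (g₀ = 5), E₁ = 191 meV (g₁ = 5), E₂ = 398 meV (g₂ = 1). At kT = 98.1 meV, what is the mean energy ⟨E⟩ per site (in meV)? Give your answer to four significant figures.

24.98 meV

Eᵢ/kT = 0, 1.94699, 4.05708.
Z = Σ gᵢe^(−Eᵢ/kT) = 5·e^(−0) + 5·e^(−1.94699) + 1·e^(−4.05708) = 5.00000 + 0.713515 + 0.0172995 = 5.73081.
⟨E⟩ = Σ Eᵢ gᵢe^(−Eᵢ/kT) / Z = (0·5.00000 + 191·0.713515 + 398·0.0172995) / 5.73081 = 24.98 meV.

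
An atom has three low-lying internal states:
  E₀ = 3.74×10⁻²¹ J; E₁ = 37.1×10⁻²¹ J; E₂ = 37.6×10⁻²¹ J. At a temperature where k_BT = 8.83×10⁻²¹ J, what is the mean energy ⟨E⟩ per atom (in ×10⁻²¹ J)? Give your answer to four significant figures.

5.171 ×10⁻²¹ J

Eᵢ/kT = 0.423556, 4.20159, 4.25821.
Z = Σ e^(−Eᵢ/kT) = e^(−0.423556) + e^(−4.20159) + e^(−4.25821) = 0.654715 + 0.0149718 + 0.0141476 = 0.683834.
⟨E⟩ = Σ Eᵢ e^(−Eᵢ/kT) / Z = (3.74·0.654715 + 37.1·0.0149718 + 37.6·0.0141476) / 0.683834 = 5.171 ×10⁻²¹ J.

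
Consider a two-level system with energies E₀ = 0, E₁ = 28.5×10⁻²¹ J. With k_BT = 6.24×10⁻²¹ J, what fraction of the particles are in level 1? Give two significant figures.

0.010

Eᵢ/kT = 0, 4.567.
Z = Σ e^(−Eᵢ/kT) = e^(−0) + e^(−4.567) = 1.000 + 0.01039 = 1.010.
P₁ = e^(−E₁/kT) / Z = 0.01039/1.010 = 0.010.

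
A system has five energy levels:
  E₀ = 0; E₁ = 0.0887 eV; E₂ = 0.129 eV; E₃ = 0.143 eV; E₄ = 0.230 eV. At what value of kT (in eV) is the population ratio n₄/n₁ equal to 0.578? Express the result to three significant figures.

0.258 eV

n₄/n₁ = exp[−(E₄−E₁)/kT] = 0.578.
⇒ (E₄−E₁)/kT = ln(1/0.578) = ln(1.7301) = 0.54818.
kT = 0.1413 eV / 0.54818 = 0.258 eV.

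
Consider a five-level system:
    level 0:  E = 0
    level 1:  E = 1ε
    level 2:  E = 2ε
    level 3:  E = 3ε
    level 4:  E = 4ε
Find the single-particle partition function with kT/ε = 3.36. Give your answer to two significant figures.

Z = 3.0

Eᵢ/kT = 0, 0.2976, 0.5952, 0.8929, 1.190.
Z = Σ e^(−Eᵢ/kT) = e^(−0) + e^(−0.2976) + e^(−0.5952) + e^(−0.8929) + e^(−1.190) = 1.000 + 0.7426 + 0.5515 + 0.4095 + 0.3042 = 3.008.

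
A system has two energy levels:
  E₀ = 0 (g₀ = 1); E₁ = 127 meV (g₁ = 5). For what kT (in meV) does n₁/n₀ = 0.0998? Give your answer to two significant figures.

n₁/n₀ = (g₁/g₀) exp[−(E₁−E₀)/kT] = 0.0998.
⇒ (E₁−E₀)/kT = ln((5/1)/0.0998) = ln(50.10) = 3.914.
kT = 127 meV / 3.914 = 32 meV.

32 meV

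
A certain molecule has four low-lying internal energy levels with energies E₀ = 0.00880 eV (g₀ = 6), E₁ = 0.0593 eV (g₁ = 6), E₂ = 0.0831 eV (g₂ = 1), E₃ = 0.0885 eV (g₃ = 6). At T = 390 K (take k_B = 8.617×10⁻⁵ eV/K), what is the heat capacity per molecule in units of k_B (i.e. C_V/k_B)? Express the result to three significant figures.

k_BT = 8.617×10⁻⁵ × 390 K = 0.033606 eV.
Eᵢ/kT = 0.26186, 1.7646, 2.4728, 2.6335.
Z = Σ gᵢe^(−Eᵢ/kT) = 6·e^(−0.26186) + 6·e^(−1.7646) + 1·e^(−2.4728) + 6·e^(−2.6335) = 4.6177 + 1.0275 + 0.084348 + 0.43096 = 6.1605.
⟨E⟩ = 0.023816 eV, ⟨E²⟩ = 0.0012870 eV².
C_V/k_B = (⟨E²⟩ − ⟨E⟩²)/(kT)² = (0.0012870 − 0.00056720)/0.0011294 = 0.637.

0.637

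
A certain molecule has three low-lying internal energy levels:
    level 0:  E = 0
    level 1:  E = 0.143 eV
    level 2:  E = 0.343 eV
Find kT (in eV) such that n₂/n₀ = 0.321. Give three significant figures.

0.302 eV

n₂/n₀ = exp[−(E₂−E₀)/kT] = 0.321.
⇒ (E₂−E₀)/kT = ln(1/0.321) = ln(3.1153) = 1.1363.
kT = 0.343 eV / 1.1363 = 0.302 eV.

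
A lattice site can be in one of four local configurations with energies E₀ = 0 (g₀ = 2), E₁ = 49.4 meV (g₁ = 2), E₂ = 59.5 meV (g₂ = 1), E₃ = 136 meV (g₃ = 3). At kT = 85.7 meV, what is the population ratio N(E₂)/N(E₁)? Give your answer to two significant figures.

n₂/n₁ = (g₂/g₁) exp[−(E₂−E₁)/kT] = (1/2) × exp(−(10.1 meV)/(85.7 meV)) = (1/2) × exp(-0.1179) = 0.44.

0.44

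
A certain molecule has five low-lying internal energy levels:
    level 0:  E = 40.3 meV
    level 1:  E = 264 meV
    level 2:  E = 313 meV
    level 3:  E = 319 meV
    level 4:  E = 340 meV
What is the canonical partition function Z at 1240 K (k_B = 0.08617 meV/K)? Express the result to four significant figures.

Z = 0.9158

k_BT = 0.08617 × 1240 K = 106.851 meV.
Eᵢ/kT = 0.377161, 2.47073, 2.92931, 2.98547, 3.18200.
Z = Σ e^(−Eᵢ/kT) = e^(−0.377161) + e^(−2.47073) + e^(−2.92931) + e^(−2.98547) + e^(−3.18200) = 0.685806 + 0.0845231 + 0.0534339 + 0.0505158 + 0.0415026 = 0.915781.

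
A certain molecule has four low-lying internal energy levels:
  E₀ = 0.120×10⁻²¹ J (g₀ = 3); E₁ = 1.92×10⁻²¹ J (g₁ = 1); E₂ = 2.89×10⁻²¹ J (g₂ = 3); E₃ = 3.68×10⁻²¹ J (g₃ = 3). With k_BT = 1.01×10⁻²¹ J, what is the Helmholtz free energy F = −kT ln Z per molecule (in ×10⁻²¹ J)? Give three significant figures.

Eᵢ/kT = 0.11881, 1.9010, 2.8614, 3.6436.
Z = Σ gᵢe^(−Eᵢ/kT) = 3·e^(−0.11881) + 1·e^(−1.9010) + 3·e^(−2.8614) + 3·e^(−3.6436) = 2.6639 + 0.14942 + 0.17157 + 0.078474 = 3.0634.
F = −kT ln Z = −1.01 × ln(3.0634) = −1.01 × 1.1195 = -1.13 ×10⁻²¹ J.

-1.13 ×10⁻²¹ J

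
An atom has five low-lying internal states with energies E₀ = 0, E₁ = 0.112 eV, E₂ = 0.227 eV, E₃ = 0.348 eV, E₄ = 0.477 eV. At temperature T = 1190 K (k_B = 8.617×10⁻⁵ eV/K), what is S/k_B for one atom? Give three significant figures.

0.913

k_BT = 8.617×10⁻⁵ × 1190 K = 0.10254 eV.
Eᵢ/kT = 0, 1.0923, 2.2138, 3.3938, 4.6518.
Z = Σ e^(−Eᵢ/kT) = e^(−0) + e^(−1.0923) + e^(−2.2138) + e^(−3.3938) + e^(−4.6518) = 1.0000 + 0.33544 + 0.10928 + 0.033581 + 0.0095444 = 1.4878.
⟨E⟩ = Σ EᵢPᵢ = 0.052840 eV.
S/k_B = ln Z + ⟨E⟩/kT = ln(1.4878) + 0.052840/0.10254 = 0.39730 + 0.51531 = 0.913.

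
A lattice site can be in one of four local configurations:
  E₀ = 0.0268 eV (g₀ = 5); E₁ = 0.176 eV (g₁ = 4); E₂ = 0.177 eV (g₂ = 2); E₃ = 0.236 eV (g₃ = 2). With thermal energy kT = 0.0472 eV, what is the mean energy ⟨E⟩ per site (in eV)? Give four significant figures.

Eᵢ/kT = 0.567797, 3.72881, 3.75000, 5.00000.
Z = Σ gᵢe^(−Eᵢ/kT) = 5·e^(−0.567797) + 4·e^(−3.72881) + 2·e^(−3.75000) + 2·e^(−5.00000) = 2.83386 + 0.0960856 + 0.0470355 + 0.0134759 = 2.99046.
⟨E⟩ = Σ Eᵢ gᵢe^(−Eᵢ/kT) / Z = (0.0268·2.83386 + 0.176·0.0960856 + 0.177·0.0470355 + 0.236·0.0134759) / 2.99046 = 0.03490 eV.

0.03490 eV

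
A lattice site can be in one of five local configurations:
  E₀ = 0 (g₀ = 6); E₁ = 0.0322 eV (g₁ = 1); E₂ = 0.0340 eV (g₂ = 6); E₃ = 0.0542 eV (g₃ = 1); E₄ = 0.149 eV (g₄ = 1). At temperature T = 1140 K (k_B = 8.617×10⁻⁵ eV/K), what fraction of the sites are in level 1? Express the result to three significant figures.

k_BT = 8.617×10⁻⁵ × 1140 K = 0.098234 eV.
Eᵢ/kT = 0, 0.32779, 0.34611, 0.55174, 1.5168.
Z = Σ gᵢe^(−Eᵢ/kT) = 6·e^(−0) + 1·e^(−0.32779) + 6·e^(−0.34611) + 1·e^(−0.55174) + 1·e^(−1.5168) = 6.0000 + 0.72051 + 4.2446 + 0.57595 + 0.21941 = 11.760.
P₁ = g₁ e^(−E₁/kT) / Z = 0.72051/11.760 = 0.0613.

0.0613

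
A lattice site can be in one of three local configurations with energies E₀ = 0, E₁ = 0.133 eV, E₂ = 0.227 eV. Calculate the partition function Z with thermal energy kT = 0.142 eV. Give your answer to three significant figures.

Z = 1.59

Eᵢ/kT = 0, 0.93662, 1.5986.
Z = Σ e^(−Eᵢ/kT) = e^(−0) + e^(−0.93662) + e^(−1.5986) = 1.0000 + 0.39195 + 0.20218 = 1.5941.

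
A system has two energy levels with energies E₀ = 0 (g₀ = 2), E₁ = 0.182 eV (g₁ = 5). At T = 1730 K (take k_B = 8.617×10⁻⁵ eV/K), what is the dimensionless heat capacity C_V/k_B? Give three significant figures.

0.364

k_BT = 8.617×10⁻⁵ × 1730 K = 0.14907 eV.
Eᵢ/kT = 0, 1.2209.
Z = Σ gᵢe^(−Eᵢ/kT) = 2·e^(−0) + 5·e^(−1.2209) = 2.0000 + 1.4748 = 3.4748.
⟨E⟩ = 0.077246 eV, ⟨E²⟩ = 0.014059 eV².
C_V/k_B = (⟨E²⟩ − ⟨E⟩²)/(kT)² = (0.014059 − 0.0059669)/0.022222 = 0.364.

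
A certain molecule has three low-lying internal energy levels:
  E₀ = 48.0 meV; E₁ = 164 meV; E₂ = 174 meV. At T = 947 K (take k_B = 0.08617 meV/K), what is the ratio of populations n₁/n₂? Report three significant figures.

k_BT = 0.08617 × 947 K = 81.603 meV.
n₁/n₂ = exp[−(E₁−E₂)/kT] = exp(−(-10 meV)/(81.603 meV)) = exp(0.12254) = 1.13.

1.13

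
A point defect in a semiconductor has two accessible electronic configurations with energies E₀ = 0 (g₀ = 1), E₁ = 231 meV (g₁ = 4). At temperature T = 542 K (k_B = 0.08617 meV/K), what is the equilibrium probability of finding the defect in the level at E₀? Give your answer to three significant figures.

0.972

k_BT = 0.08617 × 542 K = 46.704 meV.
Eᵢ/kT = 0, 4.9460.
Z = Σ gᵢe^(−Eᵢ/kT) = 1·e^(−0) + 4·e^(−4.9460) = 1.0000 + 0.028447 = 1.0284.
P₀ = g₀ e^(−E₀/kT) / Z = 1.0000/1.0284 = 0.972.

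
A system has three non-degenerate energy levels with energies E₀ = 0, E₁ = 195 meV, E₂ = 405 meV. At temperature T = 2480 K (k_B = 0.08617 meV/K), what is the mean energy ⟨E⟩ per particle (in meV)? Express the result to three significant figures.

k_BT = 0.08617 × 2480 K = 213.70 meV.
Eᵢ/kT = 0, 0.91249, 1.8952.
Z = Σ e^(−Eᵢ/kT) = e^(−0) + e^(−0.91249) + e^(−1.8952) = 1.0000 + 0.40152 + 0.15029 = 1.5518.
⟨E⟩ = Σ Eᵢ e^(−Eᵢ/kT) / Z = (0·1.0000 + 195·0.40152 + 405·0.15029) / 1.5518 = 89.7 meV.

89.7 meV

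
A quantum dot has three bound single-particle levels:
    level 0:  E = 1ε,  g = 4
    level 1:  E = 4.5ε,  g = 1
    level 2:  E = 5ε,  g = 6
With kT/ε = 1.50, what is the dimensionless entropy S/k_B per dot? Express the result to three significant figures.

Eᵢ/kT = 0.66667, 3.0000, 3.3333.
Z = Σ gᵢe^(−Eᵢ/kT) = 4·e^(−0.66667) + 1·e^(−3.0000) + 6·e^(−3.3333) = 2.0537 + 0.049787 + 0.21405 = 2.3175.
⟨E⟩ = Σ EᵢPᵢ = 1.4447 ε.
S/k_B = ln Z + ⟨E⟩/kT = ln(2.3175) + 1.4447/1.50 = 0.84049 + 0.96313 = 1.80.

1.80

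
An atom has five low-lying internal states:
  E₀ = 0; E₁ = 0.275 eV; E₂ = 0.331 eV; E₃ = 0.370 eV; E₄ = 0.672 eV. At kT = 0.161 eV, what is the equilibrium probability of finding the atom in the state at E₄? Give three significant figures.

Eᵢ/kT = 0, 1.7081, 2.0559, 2.2981, 4.1739.
Z = Σ e^(−Eᵢ/kT) = e^(−0) + e^(−1.7081) + e^(−2.0559) + e^(−2.2981) + e^(−4.1739) = 1.0000 + 0.18121 + 0.12798 + 0.10045 + 0.015392 = 1.4250.
P₄ = e^(−E₄/kT) / Z = 0.015392/1.4250 = 0.0108.

0.0108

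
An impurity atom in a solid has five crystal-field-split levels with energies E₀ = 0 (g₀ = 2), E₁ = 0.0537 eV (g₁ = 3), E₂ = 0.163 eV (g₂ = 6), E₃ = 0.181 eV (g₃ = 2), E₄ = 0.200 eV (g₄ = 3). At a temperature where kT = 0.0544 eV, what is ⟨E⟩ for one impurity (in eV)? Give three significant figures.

Eᵢ/kT = 0, 0.98713, 2.9963, 3.3272, 3.6765.
Z = Σ gᵢe^(−Eᵢ/kT) = 2·e^(−0) + 3·e^(−0.98713) + 6·e^(−2.9963) + 2·e^(−3.3272) + 3·e^(−3.6765) = 2.0000 + 1.1179 + 0.29983 + 0.071787 + 0.075934 = 3.5655.
⟨E⟩ = Σ Eᵢ gᵢe^(−Eᵢ/kT) / Z = (0·2.0000 + 0.0537·1.1179 + 0.163·0.29983 + 0.181·0.071787 + 0.200·0.075934) / 3.5655 = 0.0384 eV.

0.0384 eV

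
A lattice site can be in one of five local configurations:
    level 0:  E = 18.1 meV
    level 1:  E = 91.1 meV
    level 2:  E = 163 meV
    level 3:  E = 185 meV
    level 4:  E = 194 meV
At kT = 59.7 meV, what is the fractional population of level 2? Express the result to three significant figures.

Eᵢ/kT = 0.30318, 1.5260, 2.7303, 3.0988, 3.2496.
Z = Σ e^(−Eᵢ/kT) = e^(−0.30318) + e^(−1.5260) + e^(−2.7303) + e^(−3.0988) + e^(−3.2496) = 0.73847 + 0.21740 + 0.065200 + 0.045103 + 0.038790 = 1.1050.
P₂ = e^(−E₂/kT) / Z = 0.065200/1.1050 = 0.0590.

0.0590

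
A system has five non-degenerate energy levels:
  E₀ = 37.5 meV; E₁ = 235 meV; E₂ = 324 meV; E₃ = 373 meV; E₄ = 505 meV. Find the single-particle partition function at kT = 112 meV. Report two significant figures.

Eᵢ/kT = 0.3348, 2.098, 2.893, 3.330, 4.509.
Z = Σ e^(−Eᵢ/kT) = e^(−0.3348) + e^(−2.098) + e^(−2.893) + e^(−3.330) + e^(−4.509) = 0.7155 + 0.1227 + 0.05541 + 0.03579 + 0.01101 = 0.9404.

Z = 0.94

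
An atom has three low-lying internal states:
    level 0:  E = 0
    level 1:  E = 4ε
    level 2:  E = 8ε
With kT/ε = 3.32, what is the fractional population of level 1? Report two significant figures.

Eᵢ/kT = 0, 1.205, 2.410.
Z = Σ e^(−Eᵢ/kT) = e^(−0) + e^(−1.205) + e^(−2.410) = 1.000 + 0.2997 + 0.08982 = 1.390.
P₁ = e^(−E₁/kT) / Z = 0.2997/1.390 = 0.22.

0.22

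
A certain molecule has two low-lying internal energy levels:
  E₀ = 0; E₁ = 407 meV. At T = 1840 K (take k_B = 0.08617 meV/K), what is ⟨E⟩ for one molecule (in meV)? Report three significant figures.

29.0 meV

k_BT = 0.08617 × 1840 K = 158.55 meV.
Eᵢ/kT = 0, 2.5670.
Z = Σ e^(−Eᵢ/kT) = e^(−0) + e^(−2.5670) = 1.0000 + 0.076765 = 1.0768.
⟨E⟩ = Σ Eᵢ e^(−Eᵢ/kT) / Z = (0·1.0000 + 407·0.076765) / 1.0768 = 29.0 meV.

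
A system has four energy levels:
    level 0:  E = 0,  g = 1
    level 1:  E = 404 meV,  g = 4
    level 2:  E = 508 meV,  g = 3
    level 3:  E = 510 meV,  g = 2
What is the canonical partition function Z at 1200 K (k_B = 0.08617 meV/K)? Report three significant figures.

k_BT = 0.08617 × 1200 K = 103.40 meV.
Eᵢ/kT = 0, 3.9072, 4.9130, 4.9323.
Z = Σ gᵢe^(−Eᵢ/kT) = 1·e^(−0) + 4·e^(−3.9072) + 3·e^(−4.9130) + 2·e^(−4.9323) = 1.0000 + 0.080387 + 0.022051 + 0.014420 = 1.1169.

Z = 1.12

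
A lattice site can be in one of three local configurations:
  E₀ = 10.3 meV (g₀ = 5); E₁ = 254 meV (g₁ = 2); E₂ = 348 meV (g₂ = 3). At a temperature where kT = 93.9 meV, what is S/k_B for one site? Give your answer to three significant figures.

Eᵢ/kT = 0.10969, 2.7050, 3.7061.
Z = Σ gᵢe^(−Eᵢ/kT) = 5·e^(−0.10969) + 2·e^(−2.7050) + 3·e^(−3.7061) = 4.4806 + 0.13374 + 0.073720 = 4.6881.
⟨E⟩ = Σ EᵢPᵢ = 22.562 meV.
S/k_B = ln Z + ⟨E⟩/kT = ln(4.6881) + 22.562/93.9 = 1.5450 + 0.24028 = 1.79.

1.79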